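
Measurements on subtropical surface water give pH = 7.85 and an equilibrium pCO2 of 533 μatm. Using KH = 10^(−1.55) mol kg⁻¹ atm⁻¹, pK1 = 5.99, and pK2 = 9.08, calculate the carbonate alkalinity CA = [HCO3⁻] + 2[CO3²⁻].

[CO2*] = KH · pCO2 = 10^(−1.55) × 533×10^-6 = 1.502×10^-5 mol/kg
α₀ = 1/(1 + K1/[H⁺] + K1K2/[H⁺]²) = 1/(1 + 10^+1.86 + 10^+0.63) = 0.01287
DIC = [CO2*]/α₀ = 1.502×10^-5 / 0.01287 = 1.167 mmol/kg
CA = (α₁ + 2α₂)·DIC = (0.9322 + 2×0.05489) × 1.167 = 1.22 mmol/kg

CA = 1.22 mmol/kg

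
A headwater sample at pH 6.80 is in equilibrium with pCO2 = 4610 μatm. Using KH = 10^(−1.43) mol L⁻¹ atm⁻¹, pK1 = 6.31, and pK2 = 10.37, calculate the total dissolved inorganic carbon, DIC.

[CO2*] = KH · pCO2 = 10^(−1.43) × 4610×10^-6 = 1.713×10^-4 mol/L
α₀ = 1/(1 + K1/[H⁺] + K1K2/[H⁺]²) = 1/(1 + 10^+0.49 + 10^-3.08) = 0.2444
DIC = [CO2*]/α₀ = 1.713×10^-4 / 0.2444 = 0.701 mmol/L

DIC = 0.701 mmol/L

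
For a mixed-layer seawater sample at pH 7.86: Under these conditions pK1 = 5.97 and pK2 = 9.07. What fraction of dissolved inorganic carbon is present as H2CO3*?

α₀ = 0.0120

α₀ = 1 / (1 + K1/[H⁺] + K1K2/[H⁺]²) = 1 / (1 + 10^+1.89 + 10^+0.68)
   = 1 / (1 + 77.625 + 4.7863) = 1/83.411 = 0.01199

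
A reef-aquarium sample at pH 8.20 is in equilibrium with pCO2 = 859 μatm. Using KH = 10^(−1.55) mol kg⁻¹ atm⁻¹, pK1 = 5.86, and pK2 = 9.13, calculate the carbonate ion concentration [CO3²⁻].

[CO2*] = KH · pCO2 = 10^(−1.55) × 859×10^-6 = 2.421×10^-5 mol/kg
α₀ = 1/(1 + K1/[H⁺] + K1K2/[H⁺]²) = 1/(1 + 10^+2.34 + 10^+1.41) = 0.004074
DIC = [CO2*]/α₀ = 2.421×10^-5 / 0.004074 = 5.943 mmol/kg
[CO3²⁻] = α₂·DIC; α₂ = 0.1047, so [CO3²⁻] = 0.1047 × 5.943 = 0.622 mmol/kg

[CO3²⁻] = 0.622 mmol/kg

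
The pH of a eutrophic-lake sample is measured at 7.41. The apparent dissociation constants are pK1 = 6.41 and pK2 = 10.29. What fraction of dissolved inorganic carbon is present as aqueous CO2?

α₀ = 1 / (1 + K1/[H⁺] + K1K2/[H⁺]²) = 1 / (1 + 10^+1.00 + 10^-1.88)
   = 1 / (1 + 10.000 + 0.013183) = 1/11.013 = 0.09080

α₀ = 0.0908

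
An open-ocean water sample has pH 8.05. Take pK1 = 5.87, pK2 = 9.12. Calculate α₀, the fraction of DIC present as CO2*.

α₀ = 1 / (1 + K1/[H⁺] + K1K2/[H⁺]²) = 1 / (1 + 10^+2.18 + 10^+1.11)
   = 1 / (1 + 151.36 + 12.882) = 1/165.24 = 0.006052

α₀ = 0.00605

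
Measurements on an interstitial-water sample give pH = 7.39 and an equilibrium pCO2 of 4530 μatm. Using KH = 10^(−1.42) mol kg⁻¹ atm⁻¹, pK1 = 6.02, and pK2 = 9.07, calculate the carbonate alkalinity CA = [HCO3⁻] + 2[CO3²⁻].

CA = 4.21 mmol/kg

[CO2*] = KH · pCO2 = 10^(−1.42) × 4530×10^-6 = 1.722×10^-4 mol/kg
α₀ = 1/(1 + K1/[H⁺] + K1K2/[H⁺]²) = 1/(1 + 10^+1.37 + 10^-0.31) = 0.04011
DIC = [CO2*]/α₀ = 1.722×10^-4 / 0.04011 = 4.294 mmol/kg
CA = (α₁ + 2α₂)·DIC = (0.9402 + 2×0.01964) × 4.294 = 4.21 mmol/kg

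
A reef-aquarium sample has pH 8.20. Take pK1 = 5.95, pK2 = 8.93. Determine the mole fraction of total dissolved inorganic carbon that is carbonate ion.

α₂ = 0.156

α₂ = 1 / (1 + [H⁺]/K2 + [H⁺]²/(K1K2)) = 1 / (1 + 10^+0.73 + 10^-1.52)
   = 1 / (1 + 5.3703 + 0.030200) = 1/6.4005 = 0.1562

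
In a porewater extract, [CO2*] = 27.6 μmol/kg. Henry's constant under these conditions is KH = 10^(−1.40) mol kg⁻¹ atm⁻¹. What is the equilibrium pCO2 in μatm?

pCO2 = 693 μatm

KH = 10^(−1.40) = 3.981×10^-2 mol kg⁻¹ atm⁻¹
pCO2 = [CO2*]/KH = 27.6×10^-6 / 3.981×10^-2 = 6.93×10^-4 atm = 693 μatm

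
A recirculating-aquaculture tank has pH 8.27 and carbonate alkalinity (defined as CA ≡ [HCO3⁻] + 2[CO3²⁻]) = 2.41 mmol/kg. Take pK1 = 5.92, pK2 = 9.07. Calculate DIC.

CA = [HCO3⁻] + 2[CO3²⁻] = (α₁ + 2α₂)·DIC
At pH 8.27: [H⁺]/K1 = 10^-2.35 = 0.0044668, K2/[H⁺] = 10^-0.80 = 0.15849
α₁ = 1/(1 + 0.0044668 + 0.15849) = 1/1.1630 = 0.8599; α₂ = α₁·K2/[H⁺] = 0.1363
α₁ + 2α₂ = 1.1324
DIC = CA / (α₁ + 2α₂) = 2.41 / 1.1324 = 2.13 mmol/kg

DIC = 2.13 mmol/kg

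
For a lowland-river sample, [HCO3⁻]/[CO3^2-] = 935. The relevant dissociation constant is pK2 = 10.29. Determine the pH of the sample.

pH = 7.32

From K2 = [H⁺][CO3^2-]/[HCO3⁻]:  pH = pK2 − log₁₀([HCO3⁻]/[CO3^2-])
log₁₀(935) = +2.971
pH = 10.29 − (+2.971) = 7.32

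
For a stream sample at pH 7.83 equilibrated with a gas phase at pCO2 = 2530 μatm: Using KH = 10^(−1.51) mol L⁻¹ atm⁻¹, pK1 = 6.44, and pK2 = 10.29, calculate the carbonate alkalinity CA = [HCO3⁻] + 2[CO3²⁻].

[CO2*] = KH · pCO2 = 10^(−1.51) × 2530×10^-6 = 7.818×10^-5 mol/L
α₀ = 1/(1 + K1/[H⁺] + K1K2/[H⁺]²) = 1/(1 + 10^+1.39 + 10^-1.07) = 0.03901
DIC = [CO2*]/α₀ = 7.818×10^-5 / 0.03901 = 2.004 mmol/L
CA = (α₁ + 2α₂)·DIC = (0.9577 + 2×0.003321) × 2.004 = 1.93 mmol/L

CA = 1.93 mmol/L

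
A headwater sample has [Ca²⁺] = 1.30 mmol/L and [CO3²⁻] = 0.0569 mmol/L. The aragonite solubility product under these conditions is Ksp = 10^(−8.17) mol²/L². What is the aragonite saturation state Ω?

Ω = 10.9

Ksp = 10^(−8.17) = 6.761×10^-9
Ω = [Ca²⁺][CO3²⁻]/Ksp = (1.30×10^-3)(0.0569×10^-3) / 6.761×10^-9 = 10.9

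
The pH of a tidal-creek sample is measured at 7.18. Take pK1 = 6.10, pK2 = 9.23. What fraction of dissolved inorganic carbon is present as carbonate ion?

α₂ = 1 / (1 + [H⁺]/K2 + [H⁺]²/(K1K2)) = 1 / (1 + 10^+2.05 + 10^+0.97)
   = 1 / (1 + 112.20 + 9.3325) = 1/122.53 = 0.008161

α₂ = 0.00816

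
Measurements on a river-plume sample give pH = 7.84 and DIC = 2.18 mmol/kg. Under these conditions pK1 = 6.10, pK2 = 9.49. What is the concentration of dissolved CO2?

α₀ = 1 / (1 + K1/[H⁺] + K1K2/[H⁺]²) = 1 / (1 + 10^+1.74 + 10^+0.09)
   = 1 / (1 + 54.954 + 1.2303) = 1/57.184 = 0.01749
[CO2*] = α₀ × DIC = 0.01749 × 2.18 = 0.0381 mmol/kg

[CO2*] = 0.0381 mmol/kg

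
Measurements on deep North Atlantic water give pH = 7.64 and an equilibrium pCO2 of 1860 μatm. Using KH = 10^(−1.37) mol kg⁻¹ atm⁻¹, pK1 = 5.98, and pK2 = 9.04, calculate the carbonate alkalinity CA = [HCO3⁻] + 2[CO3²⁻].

[CO2*] = KH · pCO2 = 10^(−1.37) × 1860×10^-6 = 7.934×10^-5 mol/kg
α₀ = 1/(1 + K1/[H⁺] + K1K2/[H⁺]²) = 1/(1 + 10^+1.66 + 10^+0.26) = 0.02061
DIC = [CO2*]/α₀ = 7.934×10^-5 / 0.02061 = 3.850 mmol/kg
CA = (α₁ + 2α₂)·DIC = (0.9419 + 2×0.03750) × 3.850 = 3.92 mmol/kg

CA = 3.92 mmol/kg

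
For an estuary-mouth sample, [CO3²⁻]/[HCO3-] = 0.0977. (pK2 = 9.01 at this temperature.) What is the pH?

pH = 8.00

From K2 = [H⁺][CO3²⁻]/[HCO3-]:  pH = pK2 + log₁₀([CO3²⁻]/[HCO3-])
log₁₀(0.0977) = -1.010
pH = 9.01 + (-1.010) = 8.00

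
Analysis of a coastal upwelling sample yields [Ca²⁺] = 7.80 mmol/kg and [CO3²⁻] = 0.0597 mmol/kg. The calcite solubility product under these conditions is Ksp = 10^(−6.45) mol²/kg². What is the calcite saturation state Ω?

Ksp = 10^(−6.45) = 3.548×10^-7
Ω = [Ca²⁺][CO3²⁻]/Ksp = (7.80×10^-3)(0.0597×10^-3) / 3.548×10^-7 = 1.31

Ω = 1.31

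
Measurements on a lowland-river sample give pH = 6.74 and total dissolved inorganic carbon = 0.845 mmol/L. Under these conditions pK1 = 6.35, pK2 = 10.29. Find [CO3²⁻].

α₂ = 1 / (1 + [H⁺]/K2 + [H⁺]²/(K1K2)) = 1 / (1 + 10^+3.55 + 10^+3.16)
   = 1 / (1 + 3548.1 + 1445.4) = 1/4994.6 = 0.0002002
[CO3²⁻] = α₂ × DIC = 0.0002002 × 0.845 = 0.000169 mmol/L = 0.169 μmol/L

[CO3²⁻] = 0.169 μmol/L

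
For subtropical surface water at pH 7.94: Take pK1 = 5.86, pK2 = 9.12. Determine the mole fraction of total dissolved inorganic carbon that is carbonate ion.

α₂ = 1 / (1 + [H⁺]/K2 + [H⁺]²/(K1K2)) = 1 / (1 + 10^+1.18 + 10^-0.90)
   = 1 / (1 + 15.136 + 0.12589) = 1/16.262 = 0.06149

α₂ = 0.0615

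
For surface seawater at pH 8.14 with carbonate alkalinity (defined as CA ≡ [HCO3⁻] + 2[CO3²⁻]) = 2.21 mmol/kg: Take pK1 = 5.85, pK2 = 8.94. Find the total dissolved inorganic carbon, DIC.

CA = [HCO3⁻] + 2[CO3²⁻] = (α₁ + 2α₂)·DIC
At pH 8.14: [H⁺]/K1 = 10^-2.29 = 0.0051286, K2/[H⁺] = 10^-0.80 = 0.15849
α₁ = 1/(1 + 0.0051286 + 0.15849) = 1/1.1636 = 0.8594; α₂ = α₁·K2/[H⁺] = 0.1362
α₁ + 2α₂ = 1.1318
DIC = CA / (α₁ + 2α₂) = 2.21 / 1.1318 = 1.95 mmol/kg

DIC = 1.95 mmol/kg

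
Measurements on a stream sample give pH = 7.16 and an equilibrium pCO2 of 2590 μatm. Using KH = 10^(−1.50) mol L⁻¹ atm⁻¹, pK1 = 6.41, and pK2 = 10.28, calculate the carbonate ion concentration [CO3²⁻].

[CO2*] = KH · pCO2 = 10^(−1.50) × 2590×10^-6 = 8.190×10^-5 mol/L
α₀ = 1/(1 + K1/[H⁺] + K1K2/[H⁺]²) = 1/(1 + 10^+0.75 + 10^-2.37) = 0.1509
DIC = [CO2*]/α₀ = 8.190×10^-5 / 0.1509 = 0.5428 mmol/L
[CO3²⁻] = α₂·DIC; α₂ = 0.0006436, so [CO3²⁻] = 0.0006436 × 0.5428 = 0.000349 mmol/L = 0.349 μmol/L

[CO3²⁻] = 0.349 μmol/L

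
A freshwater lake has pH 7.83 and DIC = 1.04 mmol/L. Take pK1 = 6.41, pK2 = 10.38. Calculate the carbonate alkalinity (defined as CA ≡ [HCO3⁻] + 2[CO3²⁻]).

CA = 1.00 mmol/L

CA = [HCO3⁻] + 2[CO3²⁻] = (α₁ + 2α₂)·DIC
At pH 7.83: [H⁺]/K1 = 10^-1.42 = 0.038019, K2/[H⁺] = 10^-2.55 = 0.0028184
α₁ = 1/(1 + 0.038019 + 0.0028184) = 1/1.0408 = 0.9608; α₂ = α₁·K2/[H⁺] = 0.002708
α₁ + 2α₂ = 0.9662
CA = 0.9662 × 1.04 = 1.00 mmol/L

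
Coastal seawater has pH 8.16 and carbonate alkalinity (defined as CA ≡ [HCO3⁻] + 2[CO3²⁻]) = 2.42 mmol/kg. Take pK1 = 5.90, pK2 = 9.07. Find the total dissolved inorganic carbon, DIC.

CA = [HCO3⁻] + 2[CO3²⁻] = (α₁ + 2α₂)·DIC
At pH 8.16: [H⁺]/K1 = 10^-2.26 = 0.0054954, K2/[H⁺] = 10^-0.91 = 0.12303
α₁ = 1/(1 + 0.0054954 + 0.12303) = 1/1.1285 = 0.8861; α₂ = α₁·K2/[H⁺] = 0.1090
α₁ + 2α₂ = 1.1041
DIC = CA / (α₁ + 2α₂) = 2.42 / 1.1041 = 2.19 mmol/kg

DIC = 2.19 mmol/kg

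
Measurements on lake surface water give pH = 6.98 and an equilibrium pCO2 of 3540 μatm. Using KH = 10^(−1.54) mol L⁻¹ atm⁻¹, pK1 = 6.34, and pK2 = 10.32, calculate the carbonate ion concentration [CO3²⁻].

[CO3²⁻] = 0.204 μmol/L

[CO2*] = KH · pCO2 = 10^(−1.54) × 3540×10^-6 = 1.021×10^-4 mol/L
α₀ = 1/(1 + K1/[H⁺] + K1K2/[H⁺]²) = 1/(1 + 10^+0.64 + 10^-2.70) = 0.1863
DIC = [CO2*]/α₀ = 1.021×10^-4 / 0.1863 = 0.5480 mmol/L
[CO3²⁻] = α₂·DIC; α₂ = 0.0003718, so [CO3²⁻] = 0.0003718 × 0.5480 = 0.000204 mmol/L = 0.204 μmol/L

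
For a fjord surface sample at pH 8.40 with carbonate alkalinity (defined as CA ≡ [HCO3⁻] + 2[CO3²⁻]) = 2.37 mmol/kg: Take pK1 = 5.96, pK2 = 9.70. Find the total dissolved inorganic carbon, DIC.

CA = [HCO3⁻] + 2[CO3²⁻] = (α₁ + 2α₂)·DIC
At pH 8.40: [H⁺]/K1 = 10^-2.44 = 0.0036308, K2/[H⁺] = 10^-1.30 = 0.050119
α₁ = 1/(1 + 0.0036308 + 0.050119) = 1/1.0537 = 0.9490; α₂ = α₁·K2/[H⁺] = 0.04756
α₁ + 2α₂ = 1.0441
DIC = CA / (α₁ + 2α₂) = 2.37 / 1.0441 = 2.27 mmol/kg

DIC = 2.27 mmol/kg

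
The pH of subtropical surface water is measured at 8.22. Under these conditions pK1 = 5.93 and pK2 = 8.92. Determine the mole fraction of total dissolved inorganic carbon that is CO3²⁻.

α₂ = 0.166

α₂ = 1 / (1 + [H⁺]/K2 + [H⁺]²/(K1K2)) = 1 / (1 + 10^+0.70 + 10^-1.59)
   = 1 / (1 + 5.0119 + 0.025704) = 1/6.0376 = 0.1656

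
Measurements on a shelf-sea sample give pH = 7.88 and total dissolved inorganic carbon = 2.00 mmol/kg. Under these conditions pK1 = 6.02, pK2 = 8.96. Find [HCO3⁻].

[HCO3⁻] = 1.82 mmol/kg

α₁ = 1 / (1 + [H⁺]/K1 + K2/[H⁺]) = 1 / (1 + 10^-1.86 + 10^-1.08)
   = 1 / (1 + 0.013804 + 0.083176) = 1/1.0970 = 0.9116
[HCO3⁻] = α₁ × DIC = 0.9116 × 2.00 = 1.82 mmol/kg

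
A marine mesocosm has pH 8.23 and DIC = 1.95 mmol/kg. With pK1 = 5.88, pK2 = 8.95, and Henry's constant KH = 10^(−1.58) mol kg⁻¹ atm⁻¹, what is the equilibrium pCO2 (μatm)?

pCO2 = 277 μatm

α₀ = 1 / (1 + K1/[H⁺] + K1K2/[H⁺]²) = 1 / (1 + 10^+2.35 + 10^+1.63)
   = 1 / (1 + 223.87 + 42.658) = 1/267.53 = 0.003738
[CO2*] = α₀ × DIC = 0.003738 × 1.95 = 0.007289 mmol/kg = 7.289 μmol/kg
pCO2 = [CO2*]/KH = 7.289×10^-6 / 2.630×10^-2 = 277 μatm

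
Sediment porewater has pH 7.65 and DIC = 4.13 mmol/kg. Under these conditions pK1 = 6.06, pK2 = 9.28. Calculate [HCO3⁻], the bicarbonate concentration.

[HCO3⁻] = 3.94 mmol/kg

α₁ = 1 / (1 + [H⁺]/K1 + K2/[H⁺]) = 1 / (1 + 10^-1.59 + 10^-1.63)
   = 1 / (1 + 0.025704 + 0.023442) = 1/1.0491 = 0.9532
[HCO3⁻] = α₁ × DIC = 0.9532 × 4.13 = 3.94 mmol/kg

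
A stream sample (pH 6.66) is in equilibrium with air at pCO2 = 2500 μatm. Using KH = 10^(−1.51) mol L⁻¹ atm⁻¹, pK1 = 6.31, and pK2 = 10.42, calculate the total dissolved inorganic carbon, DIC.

DIC = 0.250 mmol/L

[CO2*] = KH · pCO2 = 10^(−1.51) × 2500×10^-6 = 7.726×10^-5 mol/L
α₀ = 1/(1 + K1/[H⁺] + K1K2/[H⁺]²) = 1/(1 + 10^+0.35 + 10^-3.41) = 0.3087
DIC = [CO2*]/α₀ = 7.726×10^-5 / 0.3087 = 0.250 mmol/L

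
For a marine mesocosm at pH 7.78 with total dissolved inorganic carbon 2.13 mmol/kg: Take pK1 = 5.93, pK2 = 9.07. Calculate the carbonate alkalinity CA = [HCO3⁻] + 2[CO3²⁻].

CA = [HCO3⁻] + 2[CO3²⁻] = (α₁ + 2α₂)·DIC
At pH 7.78: [H⁺]/K1 = 10^-1.85 = 0.014125, K2/[H⁺] = 10^-1.29 = 0.051286
α₁ = 1/(1 + 0.014125 + 0.051286) = 1/1.0654 = 0.9386; α₂ = α₁·K2/[H⁺] = 0.04814
α₁ + 2α₂ = 1.0349
CA = 1.0349 × 2.13 = 2.20 mmol/kg

CA = 2.20 mmol/kg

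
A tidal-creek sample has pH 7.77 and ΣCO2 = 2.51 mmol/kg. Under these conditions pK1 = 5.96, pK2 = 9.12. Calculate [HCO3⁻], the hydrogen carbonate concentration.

[HCO3⁻] = 2.37 mmol/kg

α₁ = 1 / (1 + [H⁺]/K1 + K2/[H⁺]) = 1 / (1 + 10^-1.81 + 10^-1.35)
   = 1 / (1 + 0.015488 + 0.044668) = 1/1.0602 = 0.9433
[HCO3⁻] = α₁ × DIC = 0.9433 × 2.51 = 2.37 mmol/kg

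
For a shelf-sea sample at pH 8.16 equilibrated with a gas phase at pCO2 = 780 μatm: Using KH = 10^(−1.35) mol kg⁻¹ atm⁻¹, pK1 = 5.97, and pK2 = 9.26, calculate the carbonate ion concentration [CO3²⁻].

[CO3²⁻] = 0.429 mmol/kg

[CO2*] = KH · pCO2 = 10^(−1.35) × 780×10^-6 = 3.484×10^-5 mol/kg
α₀ = 1/(1 + K1/[H⁺] + K1K2/[H⁺]²) = 1/(1 + 10^+2.19 + 10^+1.09) = 0.005946
DIC = [CO2*]/α₀ = 3.484×10^-5 / 0.005946 = 5.860 mmol/kg
[CO3²⁻] = α₂·DIC; α₂ = 0.07315, so [CO3²⁻] = 0.07315 × 5.860 = 0.429 mmol/kg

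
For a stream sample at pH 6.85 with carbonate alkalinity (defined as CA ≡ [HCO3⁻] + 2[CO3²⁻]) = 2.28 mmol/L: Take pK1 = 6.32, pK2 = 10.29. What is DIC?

CA = [HCO3⁻] + 2[CO3²⁻] = (α₁ + 2α₂)·DIC
At pH 6.85: [H⁺]/K1 = 10^-0.53 = 0.29512, K2/[H⁺] = 10^-3.44 = 0.00036308
α₁ = 1/(1 + 0.29512 + 0.00036308) = 1/1.2955 = 0.7719; α₂ = α₁·K2/[H⁺] = 0.0002803
α₁ + 2α₂ = 0.7725
DIC = CA / (α₁ + 2α₂) = 2.28 / 0.7725 = 2.95 mmol/L

DIC = 2.95 mmol/L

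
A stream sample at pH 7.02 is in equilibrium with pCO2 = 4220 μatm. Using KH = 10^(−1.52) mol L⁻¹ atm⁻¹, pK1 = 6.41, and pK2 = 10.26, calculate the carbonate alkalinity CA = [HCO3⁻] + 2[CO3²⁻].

[CO2*] = KH · pCO2 = 10^(−1.52) × 4220×10^-6 = 1.274×10^-4 mol/L
α₀ = 1/(1 + K1/[H⁺] + K1K2/[H⁺]²) = 1/(1 + 10^+0.61 + 10^-2.63) = 0.1970
DIC = [CO2*]/α₀ = 1.274×10^-4 / 0.1970 = 0.6469 mmol/L
CA = (α₁ + 2α₂)·DIC = (0.8025 + 2×0.0004618) × 0.6469 = 0.520 mmol/L

CA = 0.520 mmol/L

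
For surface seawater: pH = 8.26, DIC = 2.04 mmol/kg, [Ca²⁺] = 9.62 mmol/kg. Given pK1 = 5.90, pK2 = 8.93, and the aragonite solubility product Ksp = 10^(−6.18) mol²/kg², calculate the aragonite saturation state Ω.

Ω = 5.21

α₂ = 1 / (1 + [H⁺]/K2 + [H⁺]²/(K1K2)) = 1 / (1 + 10^+0.67 + 10^-1.69)
   = 1 / (1 + 4.6774 + 0.020417) = 1/5.6978 = 0.1755
[CO3²⁻] = α₂ × DIC = 0.1755 × 2.04 = 0.3580 mmol/kg
Ksp = 10^(−6.18) = 6.607×10^-7
Ω = [Ca²⁺][CO3²⁻]/Ksp = (9.62×10^-3)(3.580×10^-4) / 6.607×10^-7 = 5.21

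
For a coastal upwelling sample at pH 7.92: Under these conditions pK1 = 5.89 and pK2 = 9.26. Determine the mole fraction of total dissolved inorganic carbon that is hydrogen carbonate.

α₁ = 0.948

α₁ = 1 / (1 + [H⁺]/K1 + K2/[H⁺]) = 1 / (1 + 10^-2.03 + 10^-1.34)
   = 1 / (1 + 0.0093325 + 0.045709) = 1/1.0550 = 0.9478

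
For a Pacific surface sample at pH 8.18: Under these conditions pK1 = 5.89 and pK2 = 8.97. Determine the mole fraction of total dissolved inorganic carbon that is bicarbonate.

α₁ = 0.857

α₁ = 1 / (1 + [H⁺]/K1 + K2/[H⁺]) = 1 / (1 + 10^-2.29 + 10^-0.79)
   = 1 / (1 + 0.0051286 + 0.16218) = 1/1.1673 = 0.8567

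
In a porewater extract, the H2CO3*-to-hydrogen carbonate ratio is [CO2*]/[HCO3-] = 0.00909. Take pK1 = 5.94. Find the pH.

pH = 7.98

From K1 = [H⁺][HCO3-]/[CO2*]:  pH = pK1 − log₁₀([CO2*]/[HCO3-])
log₁₀(0.00909) = -2.041
pH = 5.94 − (-2.041) = 7.98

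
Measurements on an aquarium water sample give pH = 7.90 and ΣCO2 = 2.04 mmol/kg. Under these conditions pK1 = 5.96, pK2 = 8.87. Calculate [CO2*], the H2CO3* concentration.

[CO2*] = 0.0209 mmol/kg

α₀ = 1 / (1 + K1/[H⁺] + K1K2/[H⁺]²) = 1 / (1 + 10^+1.94 + 10^+0.97)
   = 1 / (1 + 87.096 + 9.3325) = 1/97.429 = 0.01026
[CO2*] = α₀ × DIC = 0.01026 × 2.04 = 0.0209 mmol/kg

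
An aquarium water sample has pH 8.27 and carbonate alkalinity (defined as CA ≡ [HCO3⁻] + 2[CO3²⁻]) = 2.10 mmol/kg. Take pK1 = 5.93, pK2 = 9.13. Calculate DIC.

DIC = 1.88 mmol/kg

CA = [HCO3⁻] + 2[CO3²⁻] = (α₁ + 2α₂)·DIC
At pH 8.27: [H⁺]/K1 = 10^-2.34 = 0.0045709, K2/[H⁺] = 10^-0.86 = 0.13804
α₁ = 1/(1 + 0.0045709 + 0.13804) = 1/1.1426 = 0.8752; α₂ = α₁·K2/[H⁺] = 0.1208
α₁ + 2α₂ = 1.1168
DIC = CA / (α₁ + 2α₂) = 2.10 / 1.1168 = 1.88 mmol/kg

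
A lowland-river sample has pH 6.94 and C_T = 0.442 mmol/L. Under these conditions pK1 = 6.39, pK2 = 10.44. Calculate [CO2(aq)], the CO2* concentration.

[CO2*] = 0.0972 mmol/L

α₀ = 1 / (1 + K1/[H⁺] + K1K2/[H⁺]²) = 1 / (1 + 10^+0.55 + 10^-2.95)
   = 1 / (1 + 3.5481 + 0.0011220) = 1/4.5493 = 0.2198
[CO2*] = α₀ × DIC = 0.2198 × 0.442 = 0.0972 mmol/L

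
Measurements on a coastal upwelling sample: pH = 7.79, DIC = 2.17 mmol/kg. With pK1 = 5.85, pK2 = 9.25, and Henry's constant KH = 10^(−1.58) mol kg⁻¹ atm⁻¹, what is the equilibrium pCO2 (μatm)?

pCO2 = 905 μatm

α₀ = 1 / (1 + K1/[H⁺] + K1K2/[H⁺]²) = 1 / (1 + 10^+1.94 + 10^+0.48)
   = 1 / (1 + 87.096 + 3.0200) = 1/91.116 = 0.01097
[CO2*] = α₀ × DIC = 0.01097 × 2.17 = 0.02382 mmol/kg
pCO2 = [CO2*]/KH = 2.382×10^-5 / 2.630×10^-2 = 905 μatm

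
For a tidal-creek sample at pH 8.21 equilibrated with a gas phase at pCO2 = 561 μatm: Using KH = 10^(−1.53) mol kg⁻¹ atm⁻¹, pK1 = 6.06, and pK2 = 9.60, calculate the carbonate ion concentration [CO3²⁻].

[CO2*] = KH · pCO2 = 10^(−1.53) × 561×10^-6 = 1.656×10^-5 mol/kg
α₀ = 1/(1 + K1/[H⁺] + K1K2/[H⁺]²) = 1/(1 + 10^+2.15 + 10^+0.76) = 0.006756
DIC = [CO2*]/α₀ = 1.656×10^-5 / 0.006756 = 2.450 mmol/kg
[CO3²⁻] = α₂·DIC; α₂ = 0.03888, so [CO3²⁻] = 0.03888 × 2.450 = 0.0953 mmol/kg

[CO3²⁻] = 0.0953 mmol/kg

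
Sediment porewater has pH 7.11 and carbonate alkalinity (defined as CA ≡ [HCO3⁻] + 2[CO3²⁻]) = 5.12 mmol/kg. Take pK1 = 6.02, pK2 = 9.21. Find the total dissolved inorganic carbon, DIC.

DIC = 5.49 mmol/kg

CA = [HCO3⁻] + 2[CO3²⁻] = (α₁ + 2α₂)·DIC
At pH 7.11: [H⁺]/K1 = 10^-1.09 = 0.081283, K2/[H⁺] = 10^-2.10 = 0.0079433
α₁ = 1/(1 + 0.081283 + 0.0079433) = 1/1.0892 = 0.9181; α₂ = α₁·K2/[H⁺] = 0.007293
α₁ + 2α₂ = 0.9327
DIC = CA / (α₁ + 2α₂) = 5.12 / 0.9327 = 5.49 mmol/kg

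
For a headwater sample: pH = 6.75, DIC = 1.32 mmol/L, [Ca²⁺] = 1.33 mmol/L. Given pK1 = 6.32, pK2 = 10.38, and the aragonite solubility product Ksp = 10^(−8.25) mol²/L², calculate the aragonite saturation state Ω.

Ω = 0.0534

α₂ = 1 / (1 + [H⁺]/K2 + [H⁺]²/(K1K2)) = 1 / (1 + 10^+3.63 + 10^+3.20)
   = 1 / (1 + 4265.8 + 1584.9) = 1/5851.7 = 0.0001709
[CO3²⁻] = α₂ × DIC = 0.0001709 × 1.32 = 0.0002256 mmol/L = 0.2256 μmol/L
Ksp = 10^(−8.25) = 5.623×10^-9
Ω = [Ca²⁺][CO3²⁻]/Ksp = (1.33×10^-3)(2.256×10^-7) / 5.623×10^-9 = 0.0534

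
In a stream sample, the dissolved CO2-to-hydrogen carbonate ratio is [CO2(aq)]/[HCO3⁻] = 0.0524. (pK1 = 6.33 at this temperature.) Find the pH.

From K1 = [H⁺][HCO3⁻]/[CO2(aq)]:  pH = pK1 − log₁₀([CO2(aq)]/[HCO3⁻])
log₁₀(0.0524) = -1.281
pH = 6.33 − (-1.281) = 7.61

pH = 7.61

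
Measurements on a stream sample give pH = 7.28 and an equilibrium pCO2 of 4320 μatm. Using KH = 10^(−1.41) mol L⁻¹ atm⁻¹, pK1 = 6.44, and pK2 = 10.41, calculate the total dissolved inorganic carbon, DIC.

DIC = 1.33 mmol/L

[CO2*] = KH · pCO2 = 10^(−1.41) × 4320×10^-6 = 1.681×10^-4 mol/L
α₀ = 1/(1 + K1/[H⁺] + K1K2/[H⁺]²) = 1/(1 + 10^+0.84 + 10^-2.29) = 0.1262
DIC = [CO2*]/α₀ = 1.681×10^-4 / 0.1262 = 1.33 mmol/L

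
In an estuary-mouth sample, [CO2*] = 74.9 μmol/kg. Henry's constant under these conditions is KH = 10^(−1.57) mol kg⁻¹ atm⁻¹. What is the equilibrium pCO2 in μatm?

KH = 10^(−1.57) = 2.692×10^-2 mol kg⁻¹ atm⁻¹
pCO2 = [CO2*]/KH = 74.9×10^-6 / 2.692×10^-2 = 2.78×10^-3 atm = 2780 μatm

pCO2 = 2780 μatm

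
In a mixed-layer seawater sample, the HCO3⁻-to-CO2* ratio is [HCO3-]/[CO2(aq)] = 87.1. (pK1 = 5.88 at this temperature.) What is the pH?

From K1 = [H⁺][HCO3-]/[CO2(aq)]:  pH = pK1 + log₁₀([HCO3-]/[CO2(aq)])
log₁₀(87.1) = +1.940
pH = 5.88 + (+1.940) = 7.82

pH = 7.82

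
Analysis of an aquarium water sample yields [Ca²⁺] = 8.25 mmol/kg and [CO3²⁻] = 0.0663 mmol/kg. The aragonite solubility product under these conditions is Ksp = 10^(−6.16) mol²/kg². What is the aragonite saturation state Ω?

Ksp = 10^(−6.16) = 6.918×10^-7
Ω = [Ca²⁺][CO3²⁻]/Ksp = (8.25×10^-3)(0.0663×10^-3) / 6.918×10^-7 = 0.791

Ω = 0.791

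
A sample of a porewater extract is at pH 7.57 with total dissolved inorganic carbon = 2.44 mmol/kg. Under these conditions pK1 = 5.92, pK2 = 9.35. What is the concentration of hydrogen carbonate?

[HCO3⁻] = 2.35 mmol/kg

α₁ = 1 / (1 + [H⁺]/K1 + K2/[H⁺]) = 1 / (1 + 10^-1.65 + 10^-1.78)
   = 1 / (1 + 0.022387 + 0.016596) = 1/1.0390 = 0.9625
[HCO3⁻] = α₁ × DIC = 0.9625 × 2.44 = 2.35 mmol/kg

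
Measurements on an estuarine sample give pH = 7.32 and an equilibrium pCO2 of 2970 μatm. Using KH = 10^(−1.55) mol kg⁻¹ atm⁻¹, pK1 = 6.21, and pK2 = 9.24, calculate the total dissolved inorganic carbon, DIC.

[CO2*] = KH · pCO2 = 10^(−1.55) × 2970×10^-6 = 8.371×10^-5 mol/kg
α₀ = 1/(1 + K1/[H⁺] + K1K2/[H⁺]²) = 1/(1 + 10^+1.11 + 10^-0.81) = 0.07124
DIC = [CO2*]/α₀ = 8.371×10^-5 / 0.07124 = 1.18 mmol/kg

DIC = 1.18 mmol/kg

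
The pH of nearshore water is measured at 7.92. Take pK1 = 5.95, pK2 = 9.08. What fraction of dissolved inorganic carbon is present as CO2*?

α₀ = 0.00992

α₀ = 1 / (1 + K1/[H⁺] + K1K2/[H⁺]²) = 1 / (1 + 10^+1.97 + 10^+0.81)
   = 1 / (1 + 93.325 + 6.4565) = 1/100.78 = 0.009922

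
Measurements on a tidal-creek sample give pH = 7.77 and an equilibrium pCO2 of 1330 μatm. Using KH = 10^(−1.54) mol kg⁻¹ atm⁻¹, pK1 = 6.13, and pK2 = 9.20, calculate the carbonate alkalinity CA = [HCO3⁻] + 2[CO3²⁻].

CA = 1.80 mmol/kg

[CO2*] = KH · pCO2 = 10^(−1.54) × 1330×10^-6 = 3.836×10^-5 mol/kg
α₀ = 1/(1 + K1/[H⁺] + K1K2/[H⁺]²) = 1/(1 + 10^+1.64 + 10^+0.21) = 0.02161
DIC = [CO2*]/α₀ = 3.836×10^-5 / 0.02161 = 1.775 mmol/kg
CA = (α₁ + 2α₂)·DIC = (0.9433 + 2×0.03505) × 1.775 = 1.80 mmol/kg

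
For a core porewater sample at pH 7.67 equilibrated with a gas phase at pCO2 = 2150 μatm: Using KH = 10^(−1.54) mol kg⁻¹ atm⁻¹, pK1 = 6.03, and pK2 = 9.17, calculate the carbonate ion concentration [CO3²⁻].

[CO2*] = KH · pCO2 = 10^(−1.54) × 2150×10^-6 = 6.201×10^-5 mol/kg
α₀ = 1/(1 + K1/[H⁺] + K1K2/[H⁺]²) = 1/(1 + 10^+1.64 + 10^+0.14) = 0.02172
DIC = [CO2*]/α₀ = 6.201×10^-5 / 0.02172 = 2.854 mmol/kg
[CO3²⁻] = α₂·DIC; α₂ = 0.02999, so [CO3²⁻] = 0.02999 × 2.854 = 0.0856 mmol/kg

[CO3²⁻] = 0.0856 mmol/kg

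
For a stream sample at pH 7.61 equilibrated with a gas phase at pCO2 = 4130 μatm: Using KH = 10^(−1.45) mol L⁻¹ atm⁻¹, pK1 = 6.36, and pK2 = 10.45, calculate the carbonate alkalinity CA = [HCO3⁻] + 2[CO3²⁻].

CA = 2.61 mmol/L

[CO2*] = KH · pCO2 = 10^(−1.45) × 4130×10^-6 = 1.465×10^-4 mol/L
α₀ = 1/(1 + K1/[H⁺] + K1K2/[H⁺]²) = 1/(1 + 10^+1.25 + 10^-1.59) = 0.05317
DIC = [CO2*]/α₀ = 1.465×10^-4 / 0.05317 = 2.756 mmol/L
CA = (α₁ + 2α₂)·DIC = (0.9455 + 2×0.001367) × 2.756 = 2.61 mmol/L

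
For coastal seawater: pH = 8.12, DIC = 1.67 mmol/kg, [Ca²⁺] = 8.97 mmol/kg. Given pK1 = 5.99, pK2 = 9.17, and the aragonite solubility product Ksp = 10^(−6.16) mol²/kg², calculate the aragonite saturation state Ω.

α₂ = 1 / (1 + [H⁺]/K2 + [H⁺]²/(K1K2)) = 1 / (1 + 10^+1.05 + 10^-1.08)
   = 1 / (1 + 11.220 + 0.083176) = 1/12.303 = 0.08128
[CO3²⁻] = α₂ × DIC = 0.08128 × 1.67 = 0.1357 mmol/kg
Ksp = 10^(−6.16) = 6.918×10^-7
Ω = [Ca²⁺][CO3²⁻]/Ksp = (8.97×10^-3)(1.357×10^-4) / 6.918×10^-7 = 1.76

Ω = 1.76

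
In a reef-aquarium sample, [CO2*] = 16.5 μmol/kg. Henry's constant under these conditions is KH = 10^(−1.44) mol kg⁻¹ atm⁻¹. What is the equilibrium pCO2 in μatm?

KH = 10^(−1.44) = 3.631×10^-2 mol kg⁻¹ atm⁻¹
pCO2 = [CO2*]/KH = 16.5×10^-6 / 3.631×10^-2 = 4.54×10^-4 atm = 454 μatm

pCO2 = 454 μatm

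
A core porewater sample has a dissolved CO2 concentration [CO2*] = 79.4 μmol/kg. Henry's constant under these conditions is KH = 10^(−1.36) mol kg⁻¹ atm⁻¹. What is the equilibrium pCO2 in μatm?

pCO2 = 1820 μatm

KH = 10^(−1.36) = 4.365×10^-2 mol kg⁻¹ atm⁻¹
pCO2 = [CO2*]/KH = 79.4×10^-6 / 4.365×10^-2 = 1.82×10^-3 atm = 1820 μatm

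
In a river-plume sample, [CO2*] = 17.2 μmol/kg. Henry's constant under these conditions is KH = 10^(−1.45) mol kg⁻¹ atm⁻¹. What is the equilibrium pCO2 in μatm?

pCO2 = 485 μatm

KH = 10^(−1.45) = 3.548×10^-2 mol kg⁻¹ atm⁻¹
pCO2 = [CO2*]/KH = 17.2×10^-6 / 3.548×10^-2 = 4.85×10^-4 atm = 485 μatm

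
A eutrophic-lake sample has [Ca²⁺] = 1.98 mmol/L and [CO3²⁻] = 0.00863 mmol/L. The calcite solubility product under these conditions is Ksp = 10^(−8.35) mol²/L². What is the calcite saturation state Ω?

Ω = 3.83

Ksp = 10^(−8.35) = 4.467×10^-9
Ω = [Ca²⁺][CO3²⁻]/Ksp = (1.98×10^-3)(0.00863×10^-3) / 4.467×10^-9 = 3.83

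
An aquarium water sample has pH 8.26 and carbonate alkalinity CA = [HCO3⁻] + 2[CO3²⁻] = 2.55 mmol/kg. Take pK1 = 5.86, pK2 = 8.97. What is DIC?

DIC = 2.20 mmol/kg

CA = [HCO3⁻] + 2[CO3²⁻] = (α₁ + 2α₂)·DIC
At pH 8.26: [H⁺]/K1 = 10^-2.40 = 0.0039811, K2/[H⁺] = 10^-0.71 = 0.19498
α₁ = 1/(1 + 0.0039811 + 0.19498) = 1/1.1990 = 0.8341; α₂ = α₁·K2/[H⁺] = 0.1626
α₁ + 2α₂ = 1.1593
DIC = CA / (α₁ + 2α₂) = 2.55 / 1.1593 = 2.20 mmol/kg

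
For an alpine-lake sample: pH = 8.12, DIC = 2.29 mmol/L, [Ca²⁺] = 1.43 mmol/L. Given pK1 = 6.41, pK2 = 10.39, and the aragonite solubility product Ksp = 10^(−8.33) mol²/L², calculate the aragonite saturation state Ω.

Ω = 3.67

α₂ = 1 / (1 + [H⁺]/K2 + [H⁺]²/(K1K2)) = 1 / (1 + 10^+2.27 + 10^+0.56)
   = 1 / (1 + 186.21 + 3.6308) = 1/190.84 = 0.005240
[CO3²⁻] = α₂ × DIC = 0.005240 × 2.29 = 0.01200 mmol/L = 12.00 μmol/L
Ksp = 10^(−8.33) = 4.677×10^-9
Ω = [Ca²⁺][CO3²⁻]/Ksp = (1.43×10^-3)(1.200×10^-5) / 4.677×10^-9 = 3.67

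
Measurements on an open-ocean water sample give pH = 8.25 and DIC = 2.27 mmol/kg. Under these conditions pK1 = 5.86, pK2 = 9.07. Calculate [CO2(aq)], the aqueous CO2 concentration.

α₀ = 1 / (1 + K1/[H⁺] + K1K2/[H⁺]²) = 1 / (1 + 10^+2.39 + 10^+1.57)
   = 1 / (1 + 245.47 + 37.154) = 1/283.62 = 0.003526
[CO2*] = α₀ × DIC = 0.003526 × 2.27 = 0.00800 mmol/kg = 8.00 μmol/kg

[CO2*] = 8.00 μmol/kg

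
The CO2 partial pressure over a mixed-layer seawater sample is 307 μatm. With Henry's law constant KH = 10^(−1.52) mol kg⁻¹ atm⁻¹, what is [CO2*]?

KH = 10^(−1.52) = 3.020×10^-2 mol kg⁻¹ atm⁻¹
[CO2*] = KH · pCO2 = 3.020×10^-2 × 307×10^-6 atm = 9.27×10^-6 mol/kg

[CO2*] = 9.27 μmol/kg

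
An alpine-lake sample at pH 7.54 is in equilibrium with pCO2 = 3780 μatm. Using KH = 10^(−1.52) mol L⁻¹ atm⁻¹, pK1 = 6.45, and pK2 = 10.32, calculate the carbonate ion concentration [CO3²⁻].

[CO2*] = KH · pCO2 = 10^(−1.52) × 3780×10^-6 = 1.142×10^-4 mol/L
α₀ = 1/(1 + K1/[H⁺] + K1K2/[H⁺]²) = 1/(1 + 10^+1.09 + 10^-1.69) = 0.07506
DIC = [CO2*]/α₀ = 1.142×10^-4 / 0.07506 = 1.521 mmol/L
[CO3²⁻] = α₂·DIC; α₂ = 0.001532, so [CO3²⁻] = 0.001532 × 1.521 = 0.00233 mmol/L = 2.33 μmol/L

[CO3²⁻] = 2.33 μmol/L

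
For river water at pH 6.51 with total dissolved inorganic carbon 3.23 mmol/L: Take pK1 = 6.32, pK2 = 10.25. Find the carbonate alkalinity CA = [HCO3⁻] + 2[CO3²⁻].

CA = 1.96 mmol/L

CA = [HCO3⁻] + 2[CO3²⁻] = (α₁ + 2α₂)·DIC
At pH 6.51: [H⁺]/K1 = 10^-0.19 = 0.64565, K2/[H⁺] = 10^-3.74 = 0.00018197
α₁ = 1/(1 + 0.64565 + 0.00018197) = 1/1.6458 = 0.6076; α₂ = α₁·K2/[H⁺] = 0.0001106
α₁ + 2α₂ = 0.6078
CA = 0.6078 × 3.23 = 1.96 mmol/L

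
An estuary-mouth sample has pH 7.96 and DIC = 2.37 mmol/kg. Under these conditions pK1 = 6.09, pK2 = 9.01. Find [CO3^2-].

[CO3²⁻] = 0.192 mmol/kg

α₂ = 1 / (1 + [H⁺]/K2 + [H⁺]²/(K1K2)) = 1 / (1 + 10^+1.05 + 10^-0.82)
   = 1 / (1 + 11.220 + 0.15136) = 1/12.372 = 0.08083
[CO3²⁻] = α₂ × DIC = 0.08083 × 2.37 = 0.192 mmol/kg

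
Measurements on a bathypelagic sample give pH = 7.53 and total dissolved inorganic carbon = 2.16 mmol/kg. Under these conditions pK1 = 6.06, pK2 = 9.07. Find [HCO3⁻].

α₁ = 1 / (1 + [H⁺]/K1 + K2/[H⁺]) = 1 / (1 + 10^-1.47 + 10^-1.54)
   = 1 / (1 + 0.033884 + 0.028840) = 1/1.0627 = 0.9410
[HCO3⁻] = α₁ × DIC = 0.9410 × 2.16 = 2.03 mmol/kg

[HCO3⁻] = 2.03 mmol/kg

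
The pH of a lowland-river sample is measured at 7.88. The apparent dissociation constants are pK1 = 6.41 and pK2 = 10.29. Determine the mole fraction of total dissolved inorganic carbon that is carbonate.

α₂ = 1 / (1 + [H⁺]/K2 + [H⁺]²/(K1K2)) = 1 / (1 + 10^+2.41 + 10^+0.94)
   = 1 / (1 + 257.04 + 8.7096) = 1/266.75 = 0.003749

α₂ = 0.00375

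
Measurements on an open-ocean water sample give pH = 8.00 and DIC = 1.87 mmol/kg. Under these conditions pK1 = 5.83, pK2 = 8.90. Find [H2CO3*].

α₀ = 1 / (1 + K1/[H⁺] + K1K2/[H⁺]²) = 1 / (1 + 10^+2.17 + 10^+1.27)
   = 1 / (1 + 147.91 + 18.621) = 1/167.53 = 0.005969
[CO2*] = α₀ × DIC = 0.005969 × 1.87 = 0.0112 mmol/kg = 11.2 μmol/kg

[CO2*] = 11.2 μmol/kg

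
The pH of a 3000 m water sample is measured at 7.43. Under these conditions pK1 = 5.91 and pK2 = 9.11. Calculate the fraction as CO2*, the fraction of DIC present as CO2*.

α₀ = 1 / (1 + K1/[H⁺] + K1K2/[H⁺]²) = 1 / (1 + 10^+1.52 + 10^-0.16)
   = 1 / (1 + 33.113 + 0.69183) = 1/34.805 = 0.02873

α₀ = 0.0287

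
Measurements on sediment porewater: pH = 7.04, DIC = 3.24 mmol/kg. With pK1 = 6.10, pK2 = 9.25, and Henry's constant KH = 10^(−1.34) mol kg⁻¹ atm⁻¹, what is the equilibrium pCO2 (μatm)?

α₀ = 1 / (1 + K1/[H⁺] + K1K2/[H⁺]²) = 1 / (1 + 10^+0.94 + 10^-1.27)
   = 1 / (1 + 8.7096 + 0.053703) = 1/9.7633 = 0.1024
[CO2*] = α₀ × DIC = 0.1024 × 3.24 = 0.3319 mmol/kg
pCO2 = [CO2*]/KH = 3.319×10^-4 / 4.571×10^-2 = 7260 μatm

pCO2 = 7260 μatm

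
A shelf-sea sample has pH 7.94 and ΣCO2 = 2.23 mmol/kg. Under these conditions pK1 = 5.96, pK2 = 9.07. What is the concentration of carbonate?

[CO3²⁻] = 0.152 mmol/kg

α₂ = 1 / (1 + [H⁺]/K2 + [H⁺]²/(K1K2)) = 1 / (1 + 10^+1.13 + 10^-0.85)
   = 1 / (1 + 13.490 + 0.14125) = 1/14.631 = 0.06835
[CO3²⁻] = α₂ × DIC = 0.06835 × 2.23 = 0.152 mmol/kg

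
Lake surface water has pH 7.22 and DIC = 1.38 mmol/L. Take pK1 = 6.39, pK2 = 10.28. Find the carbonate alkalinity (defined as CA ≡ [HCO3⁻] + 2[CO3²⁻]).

CA = 1.20 mmol/L

CA = [HCO3⁻] + 2[CO3²⁻] = (α₁ + 2α₂)·DIC
At pH 7.22: [H⁺]/K1 = 10^-0.83 = 0.14791, K2/[H⁺] = 10^-3.06 = 0.00087096
α₁ = 1/(1 + 0.14791 + 0.00087096) = 1/1.1488 = 0.8705; α₂ = α₁·K2/[H⁺] = 0.0007582
α₁ + 2α₂ = 0.8720
CA = 0.8720 × 1.38 = 1.20 mmol/L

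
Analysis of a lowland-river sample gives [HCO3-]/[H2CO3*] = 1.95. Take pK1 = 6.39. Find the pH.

pH = 6.68

From K1 = [H⁺][HCO3-]/[H2CO3*]:  pH = pK1 + log₁₀([HCO3-]/[H2CO3*])
log₁₀(1.95) = +0.290
pH = 6.39 + (+0.290) = 6.68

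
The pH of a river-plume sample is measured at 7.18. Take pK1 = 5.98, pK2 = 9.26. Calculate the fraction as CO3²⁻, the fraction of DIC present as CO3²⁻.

α₂ = 1 / (1 + [H⁺]/K2 + [H⁺]²/(K1K2)) = 1 / (1 + 10^+2.08 + 10^+0.88)
   = 1 / (1 + 120.23 + 7.5858) = 1/128.81 = 0.007763

α₂ = 0.00776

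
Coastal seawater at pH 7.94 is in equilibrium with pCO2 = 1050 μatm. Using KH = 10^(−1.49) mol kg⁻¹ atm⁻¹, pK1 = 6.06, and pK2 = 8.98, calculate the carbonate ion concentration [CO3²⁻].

[CO3²⁻] = 0.235 mmol/kg

[CO2*] = KH · pCO2 = 10^(−1.49) × 1050×10^-6 = 3.398×10^-5 mol/kg
α₀ = 1/(1 + K1/[H⁺] + K1K2/[H⁺]²) = 1/(1 + 10^+1.88 + 10^+0.84) = 0.01194
DIC = [CO2*]/α₀ = 3.398×10^-5 / 0.01194 = 2.846 mmol/kg
[CO3²⁻] = α₂·DIC; α₂ = 0.08258, so [CO3²⁻] = 0.08258 × 2.846 = 0.235 mmol/kg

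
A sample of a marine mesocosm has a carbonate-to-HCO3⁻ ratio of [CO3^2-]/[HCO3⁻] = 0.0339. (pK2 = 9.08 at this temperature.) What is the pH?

From K2 = [H⁺][CO3^2-]/[HCO3⁻]:  pH = pK2 + log₁₀([CO3^2-]/[HCO3⁻])
log₁₀(0.0339) = -1.470
pH = 9.08 + (-1.470) = 7.61

pH = 7.61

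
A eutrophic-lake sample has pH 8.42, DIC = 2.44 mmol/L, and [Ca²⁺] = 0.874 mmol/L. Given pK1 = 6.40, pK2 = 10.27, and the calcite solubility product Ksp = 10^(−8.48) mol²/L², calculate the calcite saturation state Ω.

Ω = 8.89

α₂ = 1 / (1 + [H⁺]/K2 + [H⁺]²/(K1K2)) = 1 / (1 + 10^+1.85 + 10^-0.17)
   = 1 / (1 + 70.795 + 0.67608) = 1/72.471 = 0.01380
[CO3²⁻] = α₂ × DIC = 0.01380 × 2.44 = 0.03367 mmol/L
Ksp = 10^(−8.48) = 3.311×10^-9
Ω = [Ca²⁺][CO3²⁻]/Ksp = (0.874×10^-3)(3.367×10^-5) / 3.311×10^-9 = 8.89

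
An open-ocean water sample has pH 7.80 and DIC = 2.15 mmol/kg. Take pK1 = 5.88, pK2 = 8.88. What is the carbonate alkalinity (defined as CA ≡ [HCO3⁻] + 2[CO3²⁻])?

CA = [HCO3⁻] + 2[CO3²⁻] = (α₁ + 2α₂)·DIC
At pH 7.80: [H⁺]/K1 = 10^-1.92 = 0.012023, K2/[H⁺] = 10^-1.08 = 0.083176
α₁ = 1/(1 + 0.012023 + 0.083176) = 1/1.0952 = 0.9131; α₂ = α₁·K2/[H⁺] = 0.07595
α₁ + 2α₂ = 1.0650
CA = 1.0650 × 2.15 = 2.29 mmol/kg

CA = 2.29 mmol/kg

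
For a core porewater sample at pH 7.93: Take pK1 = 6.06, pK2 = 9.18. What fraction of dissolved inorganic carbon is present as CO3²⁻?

α₂ = 0.0526

α₂ = 1 / (1 + [H⁺]/K2 + [H⁺]²/(K1K2)) = 1 / (1 + 10^+1.25 + 10^-0.62)
   = 1 / (1 + 17.783 + 0.23988) = 1/19.023 = 0.05257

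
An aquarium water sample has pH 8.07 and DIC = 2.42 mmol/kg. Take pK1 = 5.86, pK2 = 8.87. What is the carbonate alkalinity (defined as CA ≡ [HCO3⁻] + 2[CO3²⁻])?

CA = 2.74 mmol/kg

CA = [HCO3⁻] + 2[CO3²⁻] = (α₁ + 2α₂)·DIC
At pH 8.07: [H⁺]/K1 = 10^-2.21 = 0.0061660, K2/[H⁺] = 10^-0.80 = 0.15849
α₁ = 1/(1 + 0.0061660 + 0.15849) = 1/1.1647 = 0.8586; α₂ = α₁·K2/[H⁺] = 0.1361
α₁ + 2α₂ = 1.1308
CA = 1.1308 × 2.42 = 2.74 mmol/kg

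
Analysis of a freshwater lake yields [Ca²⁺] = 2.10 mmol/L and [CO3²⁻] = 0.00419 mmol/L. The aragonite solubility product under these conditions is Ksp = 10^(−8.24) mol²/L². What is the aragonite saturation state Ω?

Ω = 1.53

Ksp = 10^(−8.24) = 5.754×10^-9
Ω = [Ca²⁺][CO3²⁻]/Ksp = (2.10×10^-3)(0.00419×10^-3) / 5.754×10^-9 = 1.53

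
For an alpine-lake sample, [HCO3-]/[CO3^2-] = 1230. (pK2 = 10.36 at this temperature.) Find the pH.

pH = 7.27

From K2 = [H⁺][CO3^2-]/[HCO3-]:  pH = pK2 − log₁₀([HCO3-]/[CO3^2-])
log₁₀(1230) = +3.090
pH = 10.36 − (+3.090) = 7.27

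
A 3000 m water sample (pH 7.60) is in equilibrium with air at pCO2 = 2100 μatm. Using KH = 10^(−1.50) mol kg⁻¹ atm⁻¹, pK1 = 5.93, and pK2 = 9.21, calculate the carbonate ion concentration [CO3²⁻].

[CO2*] = KH · pCO2 = 10^(−1.50) × 2100×10^-6 = 6.641×10^-5 mol/kg
α₀ = 1/(1 + K1/[H⁺] + K1K2/[H⁺]²) = 1/(1 + 10^+1.67 + 10^+0.06) = 0.02044
DIC = [CO2*]/α₀ = 6.641×10^-5 / 0.02044 = 3.249 mmol/kg
[CO3²⁻] = α₂·DIC; α₂ = 0.02347, so [CO3²⁻] = 0.02347 × 3.249 = 0.0762 mmol/kg

[CO3²⁻] = 0.0762 mmol/kg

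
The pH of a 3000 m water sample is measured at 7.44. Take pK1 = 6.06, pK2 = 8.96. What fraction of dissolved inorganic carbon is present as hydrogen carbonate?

α₁ = 1 / (1 + [H⁺]/K1 + K2/[H⁺]) = 1 / (1 + 10^-1.38 + 10^-1.52)
   = 1 / (1 + 0.041687 + 0.030200) = 1/1.0719 = 0.9329

α₁ = 0.933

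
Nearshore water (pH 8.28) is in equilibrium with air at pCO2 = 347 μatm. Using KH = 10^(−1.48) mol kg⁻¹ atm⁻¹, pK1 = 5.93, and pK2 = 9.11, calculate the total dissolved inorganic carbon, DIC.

DIC = 2.96 mmol/kg

[CO2*] = KH · pCO2 = 10^(−1.48) × 347×10^-6 = 1.149×10^-5 mol/kg
α₀ = 1/(1 + K1/[H⁺] + K1K2/[H⁺]²) = 1/(1 + 10^+2.35 + 10^+1.52) = 0.003876
DIC = [CO2*]/α₀ = 1.149×10^-5 / 0.003876 = 2.96 mmol/kg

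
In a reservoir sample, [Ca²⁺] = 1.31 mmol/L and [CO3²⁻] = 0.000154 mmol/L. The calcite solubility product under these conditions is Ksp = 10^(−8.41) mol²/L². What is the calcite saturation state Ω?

Ksp = 10^(−8.41) = 3.890×10^-9
Ω = [Ca²⁺][CO3²⁻]/Ksp = (1.31×10^-3)(0.000154×10^-3) / 3.890×10^-9 = 0.0519

Ω = 0.0519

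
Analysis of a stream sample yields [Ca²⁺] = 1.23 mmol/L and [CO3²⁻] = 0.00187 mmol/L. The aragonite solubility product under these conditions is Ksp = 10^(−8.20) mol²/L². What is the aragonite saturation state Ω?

Ω = 0.365

Ksp = 10^(−8.20) = 6.310×10^-9
Ω = [Ca²⁺][CO3²⁻]/Ksp = (1.23×10^-3)(0.00187×10^-3) / 6.310×10^-9 = 0.365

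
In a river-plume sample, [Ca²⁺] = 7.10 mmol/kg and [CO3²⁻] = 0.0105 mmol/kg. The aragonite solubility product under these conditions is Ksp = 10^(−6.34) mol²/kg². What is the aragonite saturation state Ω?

Ksp = 10^(−6.34) = 4.571×10^-7
Ω = [Ca²⁺][CO3²⁻]/Ksp = (7.10×10^-3)(0.0105×10^-3) / 4.571×10^-7 = 0.163

Ω = 0.163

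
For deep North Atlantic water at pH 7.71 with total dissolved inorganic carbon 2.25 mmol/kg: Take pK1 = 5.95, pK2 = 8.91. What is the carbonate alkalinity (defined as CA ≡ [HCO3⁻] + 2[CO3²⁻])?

CA = [HCO3⁻] + 2[CO3²⁻] = (α₁ + 2α₂)·DIC
At pH 7.71: [H⁺]/K1 = 10^-1.76 = 0.017378, K2/[H⁺] = 10^-1.20 = 0.063096
α₁ = 1/(1 + 0.017378 + 0.063096) = 1/1.0805 = 0.9255; α₂ = α₁·K2/[H⁺] = 0.05840
α₁ + 2α₂ = 1.0423
CA = 1.0423 × 2.25 = 2.35 mmol/kg

CA = 2.35 mmol/kg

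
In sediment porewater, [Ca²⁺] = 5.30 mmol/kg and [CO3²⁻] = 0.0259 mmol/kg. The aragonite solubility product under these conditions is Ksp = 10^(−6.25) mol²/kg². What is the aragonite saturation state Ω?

Ω = 0.244

Ksp = 10^(−6.25) = 5.623×10^-7
Ω = [Ca²⁺][CO3²⁻]/Ksp = (5.30×10^-3)(0.0259×10^-3) / 5.623×10^-7 = 0.244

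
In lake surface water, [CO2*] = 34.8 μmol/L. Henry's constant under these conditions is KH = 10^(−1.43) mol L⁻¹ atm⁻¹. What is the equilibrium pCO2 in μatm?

pCO2 = 937 μatm

KH = 10^(−1.43) = 3.715×10^-2 mol L⁻¹ atm⁻¹
pCO2 = [CO2*]/KH = 34.8×10^-6 / 3.715×10^-2 = 9.37×10^-4 atm = 937 μatm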